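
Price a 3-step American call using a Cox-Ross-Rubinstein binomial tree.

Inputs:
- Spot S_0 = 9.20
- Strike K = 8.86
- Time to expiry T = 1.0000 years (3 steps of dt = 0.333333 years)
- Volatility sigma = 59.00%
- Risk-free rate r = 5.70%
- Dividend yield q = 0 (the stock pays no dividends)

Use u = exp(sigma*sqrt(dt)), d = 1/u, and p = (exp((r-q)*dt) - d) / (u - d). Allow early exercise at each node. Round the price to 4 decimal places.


Answer: Price = V(0,0) = 2.6370

Derivation:
dt = T/N = 0.333333
u = exp(sigma*sqrt(dt)) = 1.405842; d = 1/u = 0.711317
p = (exp((r-q)*dt) - d) / (u - d) = 0.443273
Discount per step: exp(-r*dt) = 0.981179
Stock lattice S(k, i) with i counting down-moves:
  k=0: S(0,0) = 9.2000
  k=1: S(1,0) = 12.9337; S(1,1) = 6.5441
  k=2: S(2,0) = 18.1828; S(2,1) = 9.2000; S(2,2) = 4.6549
  k=3: S(3,0) = 25.5622; S(3,1) = 12.9337; S(3,2) = 6.5441; S(3,3) = 3.3111
Terminal payoffs V(N, i) = max(S_T - K, 0):
  V(3,0) = 16.702168; V(3,1) = 4.073750; V(3,2) = 0.000000; V(3,3) = 0.000000
Backward induction: V(k, i) = exp(-r*dt) * [p * V(k+1, i) + (1-p) * V(k+1, i+1)]; then take max(V_cont, immediate exercise) for American.
  V(2,0) = exp(-r*dt) * [p*16.702168 + (1-p)*4.073750] = 9.489564; exercise = 9.322813; V(2,0) = max -> 9.489564
  V(2,1) = exp(-r*dt) * [p*4.073750 + (1-p)*0.000000] = 1.771798; exercise = 0.340000; V(2,1) = max -> 1.771798
  V(2,2) = exp(-r*dt) * [p*0.000000 + (1-p)*0.000000] = 0.000000; exercise = 0.000000; V(2,2) = max -> 0.000000
  V(1,0) = exp(-r*dt) * [p*9.489564 + (1-p)*1.771798] = 5.095143; exercise = 4.073750; V(1,0) = max -> 5.095143
  V(1,1) = exp(-r*dt) * [p*1.771798 + (1-p)*0.000000] = 0.770609; exercise = 0.000000; V(1,1) = max -> 0.770609
  V(0,0) = exp(-r*dt) * [p*5.095143 + (1-p)*0.770609] = 2.636978; exercise = 0.340000; V(0,0) = max -> 2.636978


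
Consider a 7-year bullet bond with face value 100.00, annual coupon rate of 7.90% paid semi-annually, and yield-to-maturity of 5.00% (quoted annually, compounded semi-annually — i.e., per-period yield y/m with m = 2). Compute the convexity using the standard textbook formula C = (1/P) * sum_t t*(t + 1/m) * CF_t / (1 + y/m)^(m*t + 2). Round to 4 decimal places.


Answer: Convexity = 37.1597

Derivation:
Coupon per period c = face * coupon_rate / m = 3.950000
Periods per year m = 2; per-period yield y/m = 0.025000
Number of cashflows N = 14
Cashflows (t years, CF_t, discount factor 1/(1+y/m)^(m*t), PV):
  t = 0.5000: CF_t = 3.950000, DF = 0.975610, PV = 3.853659
  t = 1.0000: CF_t = 3.950000, DF = 0.951814, PV = 3.759667
  t = 1.5000: CF_t = 3.950000, DF = 0.928599, PV = 3.667968
  t = 2.0000: CF_t = 3.950000, DF = 0.905951, PV = 3.578505
  t = 2.5000: CF_t = 3.950000, DF = 0.883854, PV = 3.491224
  t = 3.0000: CF_t = 3.950000, DF = 0.862297, PV = 3.406073
  t = 3.5000: CF_t = 3.950000, DF = 0.841265, PV = 3.322998
  t = 4.0000: CF_t = 3.950000, DF = 0.820747, PV = 3.241949
  t = 4.5000: CF_t = 3.950000, DF = 0.800728, PV = 3.162877
  t = 5.0000: CF_t = 3.950000, DF = 0.781198, PV = 3.085734
  t = 5.5000: CF_t = 3.950000, DF = 0.762145, PV = 3.010472
  t = 6.0000: CF_t = 3.950000, DF = 0.743556, PV = 2.937046
  t = 6.5000: CF_t = 3.950000, DF = 0.725420, PV = 2.865410
  t = 7.0000: CF_t = 103.950000, DF = 0.707727, PV = 73.568242
Price P = sum_t PV_t = 116.951823
Convexity numerator sum_t t*(t + 1/m) * CF_t / (1+y/m)^(m*t + 2):
  t = 0.5000: term = 1.833984
  t = 1.0000: term = 5.367758
  t = 1.5000: term = 10.473673
  t = 2.0000: term = 17.030363
  t = 2.5000: term = 24.922483
  t = 3.0000: term = 34.040464
  t = 3.5000: term = 44.280278
  t = 4.0000: term = 55.543206
  t = 4.5000: term = 67.735618
  t = 5.0000: term = 80.768758
  t = 5.5000: term = 94.558546
  t = 6.0000: term = 109.025375
  t = 6.5000: term = 124.093922
  t = 7.0000: term = 3676.223871
Convexity = (1/P) * sum = 4345.898299 / 116.951823 = 37.159731


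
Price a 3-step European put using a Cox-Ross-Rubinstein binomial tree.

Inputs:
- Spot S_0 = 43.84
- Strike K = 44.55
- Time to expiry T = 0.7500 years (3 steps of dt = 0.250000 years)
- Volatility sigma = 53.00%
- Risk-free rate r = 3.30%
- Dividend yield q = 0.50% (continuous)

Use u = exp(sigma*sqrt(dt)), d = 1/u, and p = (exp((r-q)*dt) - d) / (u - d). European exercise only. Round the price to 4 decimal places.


Answer: Price = V(0,0) = 8.4440

Derivation:
dt = T/N = 0.250000
u = exp(sigma*sqrt(dt)) = 1.303431; d = 1/u = 0.767206
p = (exp((r-q)*dt) - d) / (u - d) = 0.447235
Discount per step: exp(-r*dt) = 0.991784
Stock lattice S(k, i) with i counting down-moves:
  k=0: S(0,0) = 43.8400
  k=1: S(1,0) = 57.1424; S(1,1) = 33.6343
  k=2: S(2,0) = 74.4812; S(2,1) = 43.8400; S(2,2) = 25.8044
  k=3: S(3,0) = 97.0811; S(3,1) = 57.1424; S(3,2) = 33.6343; S(3,3) = 19.7973
Terminal payoffs V(N, i) = max(K - S_T, 0):
  V(3,0) = 0.000000; V(3,1) = 0.000000; V(3,2) = 10.915691; V(3,3) = 24.752679
Backward induction: V(k, i) = exp(-r*dt) * [p * V(k+1, i) + (1-p) * V(k+1, i+1)].
  V(2,0) = exp(-r*dt) * [p*0.000000 + (1-p)*0.000000] = 0.000000
  V(2,1) = exp(-r*dt) * [p*0.000000 + (1-p)*10.915691] = 5.984238
  V(2,2) = exp(-r*dt) * [p*10.915691 + (1-p)*24.752679] = 18.411768
  V(1,0) = exp(-r*dt) * [p*0.000000 + (1-p)*5.984238] = 3.280699
  V(1,1) = exp(-r*dt) * [p*5.984238 + (1-p)*18.411768] = 12.748134
  V(0,0) = exp(-r*dt) * [p*3.280699 + (1-p)*12.748134] = 8.444015


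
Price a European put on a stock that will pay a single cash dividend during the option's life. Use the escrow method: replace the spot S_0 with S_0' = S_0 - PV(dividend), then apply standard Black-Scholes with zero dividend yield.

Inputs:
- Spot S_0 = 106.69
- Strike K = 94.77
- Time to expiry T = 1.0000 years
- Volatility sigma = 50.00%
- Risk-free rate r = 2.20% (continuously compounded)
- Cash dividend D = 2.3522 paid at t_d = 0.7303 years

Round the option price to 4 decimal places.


PV(D) = D * exp(-r * t_d) = 2.3522 * 0.98406178 = 2.31471012
S_0' = S_0 - PV(D) = 106.6900 - 2.31471012 = 104.37528988
d1 = (ln(S_0'/K) + (r + sigma^2/2)*T) / (sigma*sqrt(T)) = 0.48708011
d2 = d1 - sigma*sqrt(T) = -0.01291989
exp(-rT) = 0.97824024
N(-d1) = 0.31310078; N(-d2) = 0.50515415
P = K * exp(-rT) * N(-d2) - S_0' * N(-d1) = 94.7700 * 0.97824024 * 0.50515415 - 104.37528988 * 0.31310078 = 14.1518

Answer: Price = 14.1518


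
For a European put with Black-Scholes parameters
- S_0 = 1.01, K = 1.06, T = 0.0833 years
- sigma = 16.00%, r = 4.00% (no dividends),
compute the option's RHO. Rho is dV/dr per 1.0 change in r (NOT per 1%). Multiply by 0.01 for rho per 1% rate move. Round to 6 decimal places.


d1 = -0.9510934332; d2 = -0.9972722162
phi(d1) = 0.2537951350; exp(-qT) = 1.0000000000; exp(-rT) = 0.9966735450
N(-d2) = 0.8406838020
Rho = -K*T*exp(-rT)*N(-d2) = -1.0600 * 0.0833 * 0.9966735450 * 0.8406838020 = -0.073984

Answer: Rho = -0.073984


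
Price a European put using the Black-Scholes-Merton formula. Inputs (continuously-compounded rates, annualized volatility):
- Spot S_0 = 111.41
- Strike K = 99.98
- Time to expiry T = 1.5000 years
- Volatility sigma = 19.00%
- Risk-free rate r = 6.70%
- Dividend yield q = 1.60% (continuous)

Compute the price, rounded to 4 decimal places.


d1 = (ln(S/K) + (r - q + 0.5*sigma^2) * T) / (sigma * sqrt(T)) = 0.91027304
d2 = d1 - sigma * sqrt(T) = 0.67757151
exp(-rT) = 0.90438511; exp(-qT) = 0.97628571
P = K * exp(-rT) * N(-d2) - S_0 * exp(-qT) * N(-d1)
N(-d1) = 0.18133927; N(-d2) = 0.24902171
P = 99.9800 * 0.90438511 * 0.24902171 - 111.4100 * 0.97628571 * 0.18133927 = 2.7927

Answer: Price = 2.7927


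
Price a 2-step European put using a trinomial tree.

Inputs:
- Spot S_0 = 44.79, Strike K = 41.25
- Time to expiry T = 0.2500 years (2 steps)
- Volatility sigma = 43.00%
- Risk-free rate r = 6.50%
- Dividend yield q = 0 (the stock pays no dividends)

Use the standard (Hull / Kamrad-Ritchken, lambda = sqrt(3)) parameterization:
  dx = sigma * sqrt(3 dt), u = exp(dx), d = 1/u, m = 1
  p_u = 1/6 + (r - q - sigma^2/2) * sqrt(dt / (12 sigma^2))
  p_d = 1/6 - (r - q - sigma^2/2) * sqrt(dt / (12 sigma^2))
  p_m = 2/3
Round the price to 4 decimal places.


dt = T/N = 0.125000; dx = sigma*sqrt(3*dt) = 0.263320
u = exp(dx) = 1.301243; d = 1/u = 0.768496
p_u = 0.160151, p_m = 0.666667, p_d = 0.173182
Discount per step: exp(-r*dt) = 0.991908
Stock lattice S(k, j) with j the centered position index:
  k=0: S(0,+0) = 44.7900
  k=1: S(1,-1) = 34.4209; S(1,+0) = 44.7900; S(1,+1) = 58.2827
  k=2: S(2,-2) = 26.4523; S(2,-1) = 34.4209; S(2,+0) = 44.7900; S(2,+1) = 58.2827; S(2,+2) = 75.8399
Terminal payoffs V(N, j) = max(K - S_T, 0):
  V(2,-2) = 14.797660; V(2,-1) = 6.829072; V(2,+0) = 0.000000; V(2,+1) = 0.000000; V(2,+2) = 0.000000
Backward induction: V(k, j) = exp(-r*dt) * [p_u * V(k+1, j+1) + p_m * V(k+1, j) + p_d * V(k+1, j-1)]
  V(1,-1) = exp(-r*dt) * [p_u*0.000000 + p_m*6.829072 + p_d*14.797660] = 7.057825
  V(1,+0) = exp(-r*dt) * [p_u*0.000000 + p_m*0.000000 + p_d*6.829072] = 1.173102
  V(1,+1) = exp(-r*dt) * [p_u*0.000000 + p_m*0.000000 + p_d*0.000000] = 0.000000
  V(0,+0) = exp(-r*dt) * [p_u*0.000000 + p_m*1.173102 + p_d*7.057825] = 1.988137

Answer: Price = V(0,0) = 1.9881


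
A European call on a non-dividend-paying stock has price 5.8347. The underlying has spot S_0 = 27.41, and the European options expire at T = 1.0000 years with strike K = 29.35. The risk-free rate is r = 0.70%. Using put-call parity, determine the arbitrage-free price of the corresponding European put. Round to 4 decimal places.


Answer: Put price = 7.5700

Derivation:
Put-call parity: C - P = S_0 * exp(-qT) - K * exp(-rT).
S_0 * exp(-qT) = 27.4100 * 1.00000000 = 27.41000000
K * exp(-rT) = 29.3500 * 0.99302444 = 29.14526740
P = C - S*exp(-qT) + K*exp(-rT)
P = 5.8347 - 27.41000000 + 29.14526740 = 7.5700


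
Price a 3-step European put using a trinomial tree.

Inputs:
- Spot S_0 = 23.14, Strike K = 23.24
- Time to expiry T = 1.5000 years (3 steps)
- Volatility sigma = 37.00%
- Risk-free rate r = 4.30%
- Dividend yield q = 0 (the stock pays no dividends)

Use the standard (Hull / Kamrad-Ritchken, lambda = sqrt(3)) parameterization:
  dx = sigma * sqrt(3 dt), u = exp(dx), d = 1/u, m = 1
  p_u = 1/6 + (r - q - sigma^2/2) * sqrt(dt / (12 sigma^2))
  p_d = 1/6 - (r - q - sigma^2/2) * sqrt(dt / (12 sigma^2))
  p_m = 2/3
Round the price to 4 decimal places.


dt = T/N = 0.500000; dx = sigma*sqrt(3*dt) = 0.453156
u = exp(dx) = 1.573269; d = 1/u = 0.635619
p_u = 0.152626, p_m = 0.666667, p_d = 0.180707
Discount per step: exp(-r*dt) = 0.978729
Stock lattice S(k, j) with j the centered position index:
  k=0: S(0,+0) = 23.1400
  k=1: S(1,-1) = 14.7082; S(1,+0) = 23.1400; S(1,+1) = 36.4054
  k=2: S(2,-2) = 9.3488; S(2,-1) = 14.7082; S(2,+0) = 23.1400; S(2,+1) = 36.4054; S(2,+2) = 57.2756
  k=3: S(3,-3) = 5.9423; S(3,-2) = 9.3488; S(3,-1) = 14.7082; S(3,+0) = 23.1400; S(3,+1) = 36.4054; S(3,+2) = 57.2756; S(3,+3) = 90.1099
Terminal payoffs V(N, j) = max(K - S_T, 0):
  V(3,-3) = 17.297702; V(3,-2) = 13.891167; V(3,-1) = 8.531771; V(3,+0) = 0.100000; V(3,+1) = 0.000000; V(3,+2) = 0.000000; V(3,+3) = 0.000000
Backward induction: V(k, j) = exp(-r*dt) * [p_u * V(k+1, j+1) + p_m * V(k+1, j) + p_d * V(k+1, j-1)]
  V(2,-2) = exp(-r*dt) * [p_u*8.531771 + p_m*13.891167 + p_d*17.297702] = 13.397600
  V(2,-1) = exp(-r*dt) * [p_u*0.100000 + p_m*8.531771 + p_d*13.891167] = 8.038640
  V(2,+0) = exp(-r*dt) * [p_u*0.000000 + p_m*0.100000 + p_d*8.531771] = 1.574206
  V(2,+1) = exp(-r*dt) * [p_u*0.000000 + p_m*0.000000 + p_d*0.100000] = 0.017686
  V(2,+2) = exp(-r*dt) * [p_u*0.000000 + p_m*0.000000 + p_d*0.000000] = 0.000000
  V(1,-1) = exp(-r*dt) * [p_u*1.574206 + p_m*8.038640 + p_d*13.397600] = 7.849802
  V(1,+0) = exp(-r*dt) * [p_u*0.017686 + p_m*1.574206 + p_d*8.038640] = 2.451531
  V(1,+1) = exp(-r*dt) * [p_u*0.000000 + p_m*0.017686 + p_d*1.574206] = 0.289960
  V(0,+0) = exp(-r*dt) * [p_u*0.289960 + p_m*2.451531 + p_d*7.849802] = 3.031247

Answer: Price = V(0,0) = 3.0312


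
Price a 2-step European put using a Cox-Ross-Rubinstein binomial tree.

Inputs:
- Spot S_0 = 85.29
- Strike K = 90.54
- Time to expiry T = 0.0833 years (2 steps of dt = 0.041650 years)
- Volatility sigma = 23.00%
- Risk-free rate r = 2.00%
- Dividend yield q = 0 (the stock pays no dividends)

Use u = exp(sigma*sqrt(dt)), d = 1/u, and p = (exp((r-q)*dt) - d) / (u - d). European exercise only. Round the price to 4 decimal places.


Answer: Price = V(0,0) = 5.8752

Derivation:
dt = T/N = 0.041650
u = exp(sigma*sqrt(dt)) = 1.048058; d = 1/u = 0.954145
p = (exp((r-q)*dt) - d) / (u - d) = 0.497141
Discount per step: exp(-r*dt) = 0.999167
Stock lattice S(k, i) with i counting down-moves:
  k=0: S(0,0) = 85.2900
  k=1: S(1,0) = 89.3889; S(1,1) = 81.3791
  k=2: S(2,0) = 93.6848; S(2,1) = 85.2900; S(2,2) = 77.6475
Terminal payoffs V(N, i) = max(K - S_T, 0):
  V(2,0) = 0.000000; V(2,1) = 5.250000; V(2,2) = 12.892536
Backward induction: V(k, i) = exp(-r*dt) * [p * V(k+1, i) + (1-p) * V(k+1, i+1)].
  V(1,0) = exp(-r*dt) * [p*0.000000 + (1-p)*5.250000] = 2.637812
  V(1,1) = exp(-r*dt) * [p*5.250000 + (1-p)*12.892536] = 9.085547
  V(0,0) = exp(-r*dt) * [p*2.637812 + (1-p)*9.085547] = 5.875217


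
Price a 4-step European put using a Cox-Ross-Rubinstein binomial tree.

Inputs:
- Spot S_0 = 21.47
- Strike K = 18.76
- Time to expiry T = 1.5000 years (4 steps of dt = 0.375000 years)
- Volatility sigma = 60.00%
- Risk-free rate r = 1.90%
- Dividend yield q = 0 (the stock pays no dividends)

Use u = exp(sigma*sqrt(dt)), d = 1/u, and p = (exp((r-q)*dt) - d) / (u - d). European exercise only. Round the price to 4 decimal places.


dt = T/N = 0.375000
u = exp(sigma*sqrt(dt)) = 1.444009; d = 1/u = 0.692516
p = (exp((r-q)*dt) - d) / (u - d) = 0.418679
Discount per step: exp(-r*dt) = 0.992900
Stock lattice S(k, i) with i counting down-moves:
  k=0: S(0,0) = 21.4700
  k=1: S(1,0) = 31.0029; S(1,1) = 14.8683
  k=2: S(2,0) = 44.7684; S(2,1) = 21.4700; S(2,2) = 10.2966
  k=3: S(3,0) = 64.6460; S(3,1) = 31.0029; S(3,2) = 14.8683; S(3,3) = 7.1305
  k=4: S(4,0) = 93.3495; S(4,1) = 44.7684; S(4,2) = 21.4700; S(4,3) = 10.2966; S(4,4) = 4.9380
Terminal payoffs V(N, i) = max(K - S_T, 0):
  V(4,0) = 0.000000; V(4,1) = 0.000000; V(4,2) = 0.000000; V(4,3) = 8.463442; V(4,4) = 13.821988
Backward induction: V(k, i) = exp(-r*dt) * [p * V(k+1, i) + (1-p) * V(k+1, i+1)].
  V(3,0) = exp(-r*dt) * [p*0.000000 + (1-p)*0.000000] = 0.000000
  V(3,1) = exp(-r*dt) * [p*0.000000 + (1-p)*0.000000] = 0.000000
  V(3,2) = exp(-r*dt) * [p*0.000000 + (1-p)*8.463442] = 4.885048
  V(3,3) = exp(-r*dt) * [p*8.463442 + (1-p)*13.821988] = 11.496275
  V(2,0) = exp(-r*dt) * [p*0.000000 + (1-p)*0.000000] = 0.000000
  V(2,1) = exp(-r*dt) * [p*0.000000 + (1-p)*4.885048] = 2.819621
  V(2,2) = exp(-r*dt) * [p*4.885048 + (1-p)*11.496275] = 8.666327
  V(1,0) = exp(-r*dt) * [p*0.000000 + (1-p)*2.819621] = 1.627469
  V(1,1) = exp(-r*dt) * [p*2.819621 + (1-p)*8.666327] = 6.174287
  V(0,0) = exp(-r*dt) * [p*1.627469 + (1-p)*6.174287] = 4.240311

Answer: Price = V(0,0) = 4.2403


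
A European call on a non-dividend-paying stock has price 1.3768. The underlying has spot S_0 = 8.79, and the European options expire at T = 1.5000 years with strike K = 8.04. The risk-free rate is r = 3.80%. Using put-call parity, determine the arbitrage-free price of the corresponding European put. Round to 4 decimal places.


Answer: Put price = 0.1813

Derivation:
Put-call parity: C - P = S_0 * exp(-qT) - K * exp(-rT).
S_0 * exp(-qT) = 8.7900 * 1.00000000 = 8.79000000
K * exp(-rT) = 8.0400 * 0.94459407 = 7.59453632
P = C - S*exp(-qT) + K*exp(-rT)
P = 1.3768 - 8.79000000 + 7.59453632 = 0.1813


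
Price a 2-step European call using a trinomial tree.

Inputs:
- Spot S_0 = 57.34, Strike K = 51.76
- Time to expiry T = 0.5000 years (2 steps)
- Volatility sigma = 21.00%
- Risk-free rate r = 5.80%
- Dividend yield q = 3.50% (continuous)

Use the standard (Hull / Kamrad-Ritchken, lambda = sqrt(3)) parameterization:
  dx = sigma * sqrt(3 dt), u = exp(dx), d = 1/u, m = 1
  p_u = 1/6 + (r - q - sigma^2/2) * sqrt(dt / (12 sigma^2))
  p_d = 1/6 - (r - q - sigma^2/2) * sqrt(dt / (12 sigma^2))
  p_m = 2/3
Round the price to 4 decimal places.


Answer: Price = V(0,0) = 7.2339

Derivation:
dt = T/N = 0.250000; dx = sigma*sqrt(3*dt) = 0.181865
u = exp(dx) = 1.199453; d = 1/u = 0.833714
p_u = 0.167320, p_m = 0.666667, p_d = 0.166014
Discount per step: exp(-r*dt) = 0.985605
Stock lattice S(k, j) with j the centered position index:
  k=0: S(0,+0) = 57.3400
  k=1: S(1,-1) = 47.8051; S(1,+0) = 57.3400; S(1,+1) = 68.7766
  k=2: S(2,-2) = 39.8558; S(2,-1) = 47.8051; S(2,+0) = 57.3400; S(2,+1) = 68.7766; S(2,+2) = 82.4943
Terminal payoffs V(N, j) = max(S_T - K, 0):
  V(2,-2) = 0.000000; V(2,-1) = 0.000000; V(2,+0) = 5.580000; V(2,+1) = 17.016615; V(2,+2) = 30.734294
Backward induction: V(k, j) = exp(-r*dt) * [p_u * V(k+1, j+1) + p_m * V(k+1, j) + p_d * V(k+1, j-1)]
  V(1,-1) = exp(-r*dt) * [p_u*5.580000 + p_m*0.000000 + p_d*0.000000] = 0.920203
  V(1,+0) = exp(-r*dt) * [p_u*17.016615 + p_m*5.580000 + p_d*0.000000] = 6.472676
  V(1,+1) = exp(-r*dt) * [p_u*30.734294 + p_m*17.016615 + p_d*5.580000] = 17.162547
  V(0,+0) = exp(-r*dt) * [p_u*17.162547 + p_m*6.472676 + p_d*0.920203] = 7.233860


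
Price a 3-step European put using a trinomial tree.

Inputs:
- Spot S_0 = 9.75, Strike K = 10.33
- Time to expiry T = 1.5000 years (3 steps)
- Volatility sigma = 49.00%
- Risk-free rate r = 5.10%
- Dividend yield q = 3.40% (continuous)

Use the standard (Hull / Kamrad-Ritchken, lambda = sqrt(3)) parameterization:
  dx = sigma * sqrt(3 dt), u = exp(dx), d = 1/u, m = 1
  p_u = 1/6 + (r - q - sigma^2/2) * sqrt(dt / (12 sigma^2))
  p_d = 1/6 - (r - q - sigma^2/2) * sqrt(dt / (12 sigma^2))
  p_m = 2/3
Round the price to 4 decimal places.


dt = T/N = 0.500000; dx = sigma*sqrt(3*dt) = 0.600125
u = exp(dx) = 1.822347; d = 1/u = 0.548743
p_u = 0.123738, p_m = 0.666667, p_d = 0.209595
Discount per step: exp(-r*dt) = 0.974822
Stock lattice S(k, j) with j the centered position index:
  k=0: S(0,+0) = 9.7500
  k=1: S(1,-1) = 5.3502; S(1,+0) = 9.7500; S(1,+1) = 17.7679
  k=2: S(2,-2) = 2.9359; S(2,-1) = 5.3502; S(2,+0) = 9.7500; S(2,+1) = 17.7679; S(2,+2) = 32.3792
  k=3: S(3,-3) = 1.6111; S(3,-2) = 2.9359; S(3,-1) = 5.3502; S(3,+0) = 9.7500; S(3,+1) = 17.7679; S(3,+2) = 32.3792; S(3,+3) = 59.0062
Terminal payoffs V(N, j) = max(K - S_T, 0):
  V(3,-3) = 8.718940; V(3,-2) = 7.394090; V(3,-1) = 4.979755; V(3,+0) = 0.580000; V(3,+1) = 0.000000; V(3,+2) = 0.000000; V(3,+3) = 0.000000
Backward induction: V(k, j) = exp(-r*dt) * [p_u * V(k+1, j+1) + p_m * V(k+1, j) + p_d * V(k+1, j-1)]
  V(2,-2) = exp(-r*dt) * [p_u*4.979755 + p_m*7.394090 + p_d*8.718940] = 7.187392
  V(2,-1) = exp(-r*dt) * [p_u*0.580000 + p_m*4.979755 + p_d*7.394090] = 4.816959
  V(2,+0) = exp(-r*dt) * [p_u*0.000000 + p_m*0.580000 + p_d*4.979755] = 1.394386
  V(2,+1) = exp(-r*dt) * [p_u*0.000000 + p_m*0.000000 + p_d*0.580000] = 0.118505
  V(2,+2) = exp(-r*dt) * [p_u*0.000000 + p_m*0.000000 + p_d*0.000000] = 0.000000
  V(1,-1) = exp(-r*dt) * [p_u*1.394386 + p_m*4.816959 + p_d*7.187392] = 4.767162
  V(1,+0) = exp(-r*dt) * [p_u*0.118505 + p_m*1.394386 + p_d*4.816959] = 1.904672
  V(1,+1) = exp(-r*dt) * [p_u*0.000000 + p_m*0.118505 + p_d*1.394386] = 0.361912
  V(0,+0) = exp(-r*dt) * [p_u*0.361912 + p_m*1.904672 + p_d*4.767162] = 2.255483

Answer: Price = V(0,0) = 2.2555


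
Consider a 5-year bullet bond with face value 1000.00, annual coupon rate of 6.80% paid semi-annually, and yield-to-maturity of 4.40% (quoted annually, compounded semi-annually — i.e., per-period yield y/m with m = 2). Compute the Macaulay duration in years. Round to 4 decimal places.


Answer: Macaulay duration = 4.3610 years

Derivation:
Coupon per period c = face * coupon_rate / m = 34.000000
Periods per year m = 2; per-period yield y/m = 0.022000
Number of cashflows N = 10
Cashflows (t years, CF_t, discount factor 1/(1+y/m)^(m*t), PV):
  t = 0.5000: CF_t = 34.000000, DF = 0.978474, PV = 33.268102
  t = 1.0000: CF_t = 34.000000, DF = 0.957411, PV = 32.551959
  t = 1.5000: CF_t = 34.000000, DF = 0.936801, PV = 31.851232
  t = 2.0000: CF_t = 34.000000, DF = 0.916635, PV = 31.165589
  t = 2.5000: CF_t = 34.000000, DF = 0.896903, PV = 30.494705
  t = 3.0000: CF_t = 34.000000, DF = 0.877596, PV = 29.838263
  t = 3.5000: CF_t = 34.000000, DF = 0.858704, PV = 29.195952
  t = 4.0000: CF_t = 34.000000, DF = 0.840220, PV = 28.567468
  t = 4.5000: CF_t = 34.000000, DF = 0.822133, PV = 27.952513
  t = 5.0000: CF_t = 1034.000000, DF = 0.804435, PV = 831.785951
Price P = sum_t PV_t = 1106.671733
Macaulay numerator sum_t t * PV_t:
  t * PV_t at t = 0.5000: 16.634051
  t * PV_t at t = 1.0000: 32.551959
  t * PV_t at t = 1.5000: 47.776847
  t * PV_t at t = 2.0000: 62.331177
  t * PV_t at t = 2.5000: 76.236763
  t * PV_t at t = 3.0000: 89.514790
  t * PV_t at t = 3.5000: 102.185833
  t * PV_t at t = 4.0000: 114.269872
  t * PV_t at t = 4.5000: 125.786308
  t * PV_t at t = 5.0000: 4158.929755
Macaulay duration D = (sum_t t * PV_t) / P = 4826.217355 / 1106.671733 = 4.361020


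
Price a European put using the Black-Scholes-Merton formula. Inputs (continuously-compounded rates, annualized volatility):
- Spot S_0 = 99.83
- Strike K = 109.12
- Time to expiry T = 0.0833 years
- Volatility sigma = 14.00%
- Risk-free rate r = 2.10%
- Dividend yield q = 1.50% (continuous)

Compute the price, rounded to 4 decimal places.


d1 = (ln(S/K) + (r - q + 0.5*sigma^2) * T) / (sigma * sqrt(T)) = -2.16953845
d2 = d1 - sigma * sqrt(T) = -2.20994489
exp(-rT) = 0.99825223; exp(-qT) = 0.99875128
P = K * exp(-rT) * N(-d2) - S_0 * exp(-qT) * N(-d1)
N(-d1) = 0.98497909; N(-d2) = 0.98644551
P = 109.1200 * 0.99825223 * 0.98644551 - 99.8300 * 0.99875128 * 0.98497909 = 9.2451

Answer: Price = 9.2451


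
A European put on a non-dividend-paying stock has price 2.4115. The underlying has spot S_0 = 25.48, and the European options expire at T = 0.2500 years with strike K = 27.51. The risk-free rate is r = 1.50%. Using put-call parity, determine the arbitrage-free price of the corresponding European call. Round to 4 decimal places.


Put-call parity: C - P = S_0 * exp(-qT) - K * exp(-rT).
S_0 * exp(-qT) = 25.4800 * 1.00000000 = 25.48000000
K * exp(-rT) = 27.5100 * 0.99625702 = 27.40703069
C = P + S*exp(-qT) - K*exp(-rT)
C = 2.4115 + 25.48000000 - 27.40703069 = 0.4845

Answer: Call price = 0.4845


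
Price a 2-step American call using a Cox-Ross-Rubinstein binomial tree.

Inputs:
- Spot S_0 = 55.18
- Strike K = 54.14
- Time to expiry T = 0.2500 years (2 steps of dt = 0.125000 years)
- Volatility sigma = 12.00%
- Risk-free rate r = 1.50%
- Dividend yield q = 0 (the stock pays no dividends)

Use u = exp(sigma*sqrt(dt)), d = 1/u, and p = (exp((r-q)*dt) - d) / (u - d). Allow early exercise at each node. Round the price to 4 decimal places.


dt = T/N = 0.125000
u = exp(sigma*sqrt(dt)) = 1.043339; d = 1/u = 0.958461
p = (exp((r-q)*dt) - d) / (u - d) = 0.511506
Discount per step: exp(-r*dt) = 0.998127
Stock lattice S(k, i) with i counting down-moves:
  k=0: S(0,0) = 55.1800
  k=1: S(1,0) = 57.5715; S(1,1) = 52.8879
  k=2: S(2,0) = 60.0666; S(2,1) = 55.1800; S(2,2) = 50.6910
Terminal payoffs V(N, i) = max(S_T - K, 0):
  V(2,0) = 5.926566; V(2,1) = 1.040000; V(2,2) = 0.000000
Backward induction: V(k, i) = exp(-r*dt) * [p * V(k+1, i) + (1-p) * V(k+1, i+1)]; then take max(V_cont, immediate exercise) for American.
  V(1,0) = exp(-r*dt) * [p*5.926566 + (1-p)*1.040000] = 3.532878; exercise = 3.431461; V(1,0) = max -> 3.532878
  V(1,1) = exp(-r*dt) * [p*1.040000 + (1-p)*0.000000] = 0.530970; exercise = 0.000000; V(1,1) = max -> 0.530970
  V(0,0) = exp(-r*dt) * [p*3.532878 + (1-p)*0.530970] = 2.062594; exercise = 1.040000; V(0,0) = max -> 2.062594

Answer: Price = V(0,0) = 2.0626


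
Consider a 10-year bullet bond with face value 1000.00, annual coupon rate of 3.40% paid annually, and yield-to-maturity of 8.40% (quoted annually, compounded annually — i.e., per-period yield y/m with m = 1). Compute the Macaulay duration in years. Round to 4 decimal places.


Answer: Macaulay duration = 8.2760 years

Derivation:
Coupon per period c = face * coupon_rate / m = 34.000000
Periods per year m = 1; per-period yield y/m = 0.084000
Number of cashflows N = 10
Cashflows (t years, CF_t, discount factor 1/(1+y/m)^(m*t), PV):
  t = 1.0000: CF_t = 34.000000, DF = 0.922509, PV = 31.365314
  t = 2.0000: CF_t = 34.000000, DF = 0.851023, PV = 28.934791
  t = 3.0000: CF_t = 34.000000, DF = 0.785077, PV = 26.692612
  t = 4.0000: CF_t = 34.000000, DF = 0.724241, PV = 24.624181
  t = 5.0000: CF_t = 34.000000, DF = 0.668119, PV = 22.716034
  t = 6.0000: CF_t = 34.000000, DF = 0.616346, PV = 20.955751
  t = 7.0000: CF_t = 34.000000, DF = 0.568585, PV = 19.331873
  t = 8.0000: CF_t = 34.000000, DF = 0.524524, PV = 17.833832
  t = 9.0000: CF_t = 34.000000, DF = 0.483879, PV = 16.451874
  t = 10.0000: CF_t = 1034.000000, DF = 0.446383, PV = 461.559524
Price P = sum_t PV_t = 670.465785
Macaulay numerator sum_t t * PV_t:
  t * PV_t at t = 1.0000: 31.365314
  t * PV_t at t = 2.0000: 57.869582
  t * PV_t at t = 3.0000: 80.077835
  t * PV_t at t = 4.0000: 98.496723
  t * PV_t at t = 5.0000: 113.580169
  t * PV_t at t = 6.0000: 125.734504
  t * PV_t at t = 7.0000: 135.323114
  t * PV_t at t = 8.0000: 142.670652
  t * PV_t at t = 9.0000: 148.066867
  t * PV_t at t = 10.0000: 4615.595239
Macaulay duration D = (sum_t t * PV_t) / P = 5548.779999 / 670.465785 = 8.276008


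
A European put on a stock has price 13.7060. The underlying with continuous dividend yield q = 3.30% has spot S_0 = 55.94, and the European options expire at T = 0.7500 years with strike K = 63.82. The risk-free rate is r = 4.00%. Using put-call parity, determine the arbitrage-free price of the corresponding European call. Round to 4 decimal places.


Answer: Call price = 6.3446

Derivation:
Put-call parity: C - P = S_0 * exp(-qT) - K * exp(-rT).
S_0 * exp(-qT) = 55.9400 * 0.97555377 = 54.57247789
K * exp(-rT) = 63.8200 * 0.97044553 = 61.93383395
C = P + S*exp(-qT) - K*exp(-rT)
C = 13.7060 + 54.57247789 - 61.93383395 = 6.3446


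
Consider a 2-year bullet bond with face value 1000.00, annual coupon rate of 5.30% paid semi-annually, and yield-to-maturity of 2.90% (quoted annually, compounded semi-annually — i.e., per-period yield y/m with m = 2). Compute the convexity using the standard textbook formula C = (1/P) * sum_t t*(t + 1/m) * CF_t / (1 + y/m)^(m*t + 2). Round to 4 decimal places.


Answer: Convexity = 4.6181

Derivation:
Coupon per period c = face * coupon_rate / m = 26.500000
Periods per year m = 2; per-period yield y/m = 0.014500
Number of cashflows N = 4
Cashflows (t years, CF_t, discount factor 1/(1+y/m)^(m*t), PV):
  t = 0.5000: CF_t = 26.500000, DF = 0.985707, PV = 26.121242
  t = 1.0000: CF_t = 26.500000, DF = 0.971619, PV = 25.747897
  t = 1.5000: CF_t = 26.500000, DF = 0.957732, PV = 25.379889
  t = 2.0000: CF_t = 1026.500000, DF = 0.944043, PV = 969.060180
Price P = sum_t PV_t = 1046.309209
Convexity numerator sum_t t*(t + 1/m) * CF_t / (1+y/m)^(m*t + 2):
  t = 0.5000: term = 12.689945
  t = 1.0000: term = 37.525711
  t = 1.5000: term = 73.978730
  t = 2.0000: term = 4707.785314
Convexity = (1/P) * sum = 4831.979700 / 1046.309209 = 4.618118


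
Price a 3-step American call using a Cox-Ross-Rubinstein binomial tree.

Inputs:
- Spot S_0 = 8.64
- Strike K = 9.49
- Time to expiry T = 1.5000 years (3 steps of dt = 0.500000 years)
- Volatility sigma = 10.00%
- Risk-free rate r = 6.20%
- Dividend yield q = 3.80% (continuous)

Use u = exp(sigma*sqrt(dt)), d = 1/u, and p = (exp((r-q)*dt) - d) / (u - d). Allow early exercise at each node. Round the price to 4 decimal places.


Answer: Price = V(0,0) = 0.1986

Derivation:
dt = T/N = 0.500000
u = exp(sigma*sqrt(dt)) = 1.073271; d = 1/u = 0.931731
p = (exp((r-q)*dt) - d) / (u - d) = 0.567623
Discount per step: exp(-r*dt) = 0.969476
Stock lattice S(k, i) with i counting down-moves:
  k=0: S(0,0) = 8.6400
  k=1: S(1,0) = 9.2731; S(1,1) = 8.0502
  k=2: S(2,0) = 9.9525; S(2,1) = 8.6400; S(2,2) = 7.5006
  k=3: S(3,0) = 10.6817; S(3,1) = 9.2731; S(3,2) = 8.0502; S(3,3) = 6.9885
Terminal payoffs V(N, i) = max(S_T - K, 0):
  V(3,0) = 1.191728; V(3,1) = 0.000000; V(3,2) = 0.000000; V(3,3) = 0.000000
Backward induction: V(k, i) = exp(-r*dt) * [p * V(k+1, i) + (1-p) * V(k+1, i+1)]; then take max(V_cont, immediate exercise) for American.
  V(2,0) = exp(-r*dt) * [p*1.191728 + (1-p)*0.000000] = 0.655803; exercise = 0.462502; V(2,0) = max -> 0.655803
  V(2,1) = exp(-r*dt) * [p*0.000000 + (1-p)*0.000000] = 0.000000; exercise = 0.000000; V(2,1) = max -> 0.000000
  V(2,2) = exp(-r*dt) * [p*0.000000 + (1-p)*0.000000] = 0.000000; exercise = 0.000000; V(2,2) = max -> 0.000000
  V(1,0) = exp(-r*dt) * [p*0.655803 + (1-p)*0.000000] = 0.360886; exercise = 0.000000; V(1,0) = max -> 0.360886
  V(1,1) = exp(-r*dt) * [p*0.000000 + (1-p)*0.000000] = 0.000000; exercise = 0.000000; V(1,1) = max -> 0.000000
  V(0,0) = exp(-r*dt) * [p*0.360886 + (1-p)*0.000000] = 0.198594; exercise = 0.000000; V(0,0) = max -> 0.198594


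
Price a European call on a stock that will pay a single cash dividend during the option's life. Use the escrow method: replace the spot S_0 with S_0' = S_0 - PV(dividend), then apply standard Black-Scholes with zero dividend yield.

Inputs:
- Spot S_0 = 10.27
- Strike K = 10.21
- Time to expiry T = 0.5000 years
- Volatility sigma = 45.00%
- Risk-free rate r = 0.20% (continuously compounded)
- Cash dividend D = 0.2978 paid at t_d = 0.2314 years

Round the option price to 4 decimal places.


Answer: Price = 1.1644

Derivation:
PV(D) = D * exp(-r * t_d) = 0.2978 * 0.99953731 = 0.29766221
S_0' = S_0 - PV(D) = 10.2700 - 0.29766221 = 9.97233779
d1 = (ln(S_0'/K) + (r + sigma^2/2)*T) / (sigma*sqrt(T)) = 0.08822306
d2 = d1 - sigma*sqrt(T) = -0.22997499
exp(-rT) = 0.99900050
N(d1) = 0.53515031; N(d2) = 0.40905560
C = S_0' * N(d1) - K * exp(-rT) * N(d2) = 9.97233779 * 0.53515031 - 10.2100 * 0.99900050 * 0.40905560 = 1.1644


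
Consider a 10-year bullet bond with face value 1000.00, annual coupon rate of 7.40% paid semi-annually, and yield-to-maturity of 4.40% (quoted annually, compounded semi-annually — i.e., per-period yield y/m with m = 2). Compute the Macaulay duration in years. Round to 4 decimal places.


Coupon per period c = face * coupon_rate / m = 37.000000
Periods per year m = 2; per-period yield y/m = 0.022000
Number of cashflows N = 20
Cashflows (t years, CF_t, discount factor 1/(1+y/m)^(m*t), PV):
  t = 0.5000: CF_t = 37.000000, DF = 0.978474, PV = 36.203523
  t = 1.0000: CF_t = 37.000000, DF = 0.957411, PV = 35.424190
  t = 1.5000: CF_t = 37.000000, DF = 0.936801, PV = 34.661634
  t = 2.0000: CF_t = 37.000000, DF = 0.916635, PV = 33.915494
  t = 2.5000: CF_t = 37.000000, DF = 0.896903, PV = 33.185414
  t = 3.0000: CF_t = 37.000000, DF = 0.877596, PV = 32.471051
  t = 3.5000: CF_t = 37.000000, DF = 0.858704, PV = 31.772066
  t = 4.0000: CF_t = 37.000000, DF = 0.840220, PV = 31.088127
  t = 4.5000: CF_t = 37.000000, DF = 0.822133, PV = 30.418911
  t = 5.0000: CF_t = 37.000000, DF = 0.804435, PV = 29.764101
  t = 5.5000: CF_t = 37.000000, DF = 0.787119, PV = 29.123386
  t = 6.0000: CF_t = 37.000000, DF = 0.770175, PV = 28.496464
  t = 6.5000: CF_t = 37.000000, DF = 0.753596, PV = 27.883037
  t = 7.0000: CF_t = 37.000000, DF = 0.737373, PV = 27.282815
  t = 7.5000: CF_t = 37.000000, DF = 0.721500, PV = 26.695514
  t = 8.0000: CF_t = 37.000000, DF = 0.705969, PV = 26.120855
  t = 8.5000: CF_t = 37.000000, DF = 0.690772, PV = 25.558567
  t = 9.0000: CF_t = 37.000000, DF = 0.675902, PV = 25.008382
  t = 9.5000: CF_t = 37.000000, DF = 0.661352, PV = 24.470041
  t = 10.0000: CF_t = 1037.000000, DF = 0.647116, PV = 671.059209
Price P = sum_t PV_t = 1240.602782
Macaulay numerator sum_t t * PV_t:
  t * PV_t at t = 0.5000: 18.101761
  t * PV_t at t = 1.0000: 35.424190
  t * PV_t at t = 1.5000: 51.992452
  t * PV_t at t = 2.0000: 67.830987
  t * PV_t at t = 2.5000: 82.963536
  t * PV_t at t = 3.0000: 97.413154
  t * PV_t at t = 3.5000: 111.202230
  t * PV_t at t = 4.0000: 124.352508
  t * PV_t at t = 4.5000: 136.885099
  t * PV_t at t = 5.0000: 148.820504
  t * PV_t at t = 5.5000: 160.178624
  t * PV_t at t = 6.0000: 170.978784
  t * PV_t at t = 6.5000: 181.239742
  t * PV_t at t = 7.0000: 190.979707
  t * PV_t at t = 7.5000: 200.216355
  t * PV_t at t = 8.0000: 208.966841
  t * PV_t at t = 8.5000: 217.247817
  t * PV_t at t = 9.0000: 225.075441
  t * PV_t at t = 9.5000: 232.465393
  t * PV_t at t = 10.0000: 6710.592087
Macaulay duration D = (sum_t t * PV_t) / P = 9372.927214 / 1240.602782 = 7.555140

Answer: Macaulay duration = 7.5551 years


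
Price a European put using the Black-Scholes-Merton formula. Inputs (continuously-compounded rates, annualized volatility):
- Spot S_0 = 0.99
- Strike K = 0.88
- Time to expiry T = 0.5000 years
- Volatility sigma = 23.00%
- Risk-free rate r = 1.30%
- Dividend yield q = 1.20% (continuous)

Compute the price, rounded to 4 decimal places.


d1 = (ln(S/K) + (r - q + 0.5*sigma^2) * T) / (sigma * sqrt(T)) = 0.80861064
d2 = d1 - sigma * sqrt(T) = 0.64597608
exp(-rT) = 0.99352108; exp(-qT) = 0.99401796
P = K * exp(-rT) * N(-d2) - S_0 * exp(-qT) * N(-d1)
N(-d1) = 0.20936957; N(-d2) = 0.25914742
P = 0.8800 * 0.99352108 * 0.25914742 - 0.9900 * 0.99401796 * 0.20936957 = 0.0205

Answer: Price = 0.0205


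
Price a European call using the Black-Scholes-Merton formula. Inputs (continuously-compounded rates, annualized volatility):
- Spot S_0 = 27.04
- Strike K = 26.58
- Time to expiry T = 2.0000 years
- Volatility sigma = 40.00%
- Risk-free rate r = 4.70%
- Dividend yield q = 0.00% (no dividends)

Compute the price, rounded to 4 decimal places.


Answer: Price = 7.2342

Derivation:
d1 = (ln(S/K) + (r - q + 0.5*sigma^2) * T) / (sigma * sqrt(T)) = 0.47934450
d2 = d1 - sigma * sqrt(T) = -0.08634092
exp(-rT) = 0.91028276; exp(-qT) = 1.00000000
C = S_0 * exp(-qT) * N(d1) - K * exp(-rT) * N(d2)
N(d1) = 0.68415322; N(d2) = 0.46559770
C = 27.0400 * 1.00000000 * 0.68415322 - 26.5800 * 0.91028276 * 0.46559770 = 7.2342


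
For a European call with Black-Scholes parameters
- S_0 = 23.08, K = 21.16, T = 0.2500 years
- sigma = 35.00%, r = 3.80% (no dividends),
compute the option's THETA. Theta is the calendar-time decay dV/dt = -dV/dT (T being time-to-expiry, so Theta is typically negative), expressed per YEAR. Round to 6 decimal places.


Answer: Theta = -3.169346

Derivation:
d1 = 0.6380933409; d2 = 0.4630933409
phi(d1) = 0.3254585757; exp(-qT) = 1.0000000000; exp(-rT) = 0.9905449824
Theta = -S*exp(-qT)*phi(d1)*sigma/(2*sqrt(T)) - r*K*exp(-rT)*N(d2) + q*S*exp(-qT)*N(d1)
N(d1) = 0.7382935394; N(d2) = 0.6783512685; sqrt(T) = 0.5000000000
Term 1 = -23.0800 * 1.0000000000 * 0.3254585757 * 0.3500 / (2 * 0.5000000000) = -2.6290543745
Term 2 = -0.0380 * 21.1600 * 0.9905449824 * 0.6783512685 = -0.5402914610
Term 3 = 0 (no dividend yield, q = 0)
Theta = -2.6290543745 + (-0.5402914610) + (0.0000000000) = -3.169346


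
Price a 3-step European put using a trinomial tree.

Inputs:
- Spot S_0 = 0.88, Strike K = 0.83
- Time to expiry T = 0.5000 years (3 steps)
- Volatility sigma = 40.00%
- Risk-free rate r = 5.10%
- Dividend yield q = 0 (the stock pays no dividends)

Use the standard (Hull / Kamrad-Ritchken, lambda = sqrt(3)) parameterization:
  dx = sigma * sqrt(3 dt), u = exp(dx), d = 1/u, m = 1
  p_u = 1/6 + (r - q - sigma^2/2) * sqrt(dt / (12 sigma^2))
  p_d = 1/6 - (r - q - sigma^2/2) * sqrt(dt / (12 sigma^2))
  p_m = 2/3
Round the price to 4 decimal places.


Answer: Price = V(0,0) = 0.0625

Derivation:
dt = T/N = 0.166667; dx = sigma*sqrt(3*dt) = 0.282843
u = exp(dx) = 1.326896; d = 1/u = 0.753638
p_u = 0.158122, p_m = 0.666667, p_d = 0.175211
Discount per step: exp(-r*dt) = 0.991536
Stock lattice S(k, j) with j the centered position index:
  k=0: S(0,+0) = 0.8800
  k=1: S(1,-1) = 0.6632; S(1,+0) = 0.8800; S(1,+1) = 1.1677
  k=2: S(2,-2) = 0.4998; S(2,-1) = 0.6632; S(2,+0) = 0.8800; S(2,+1) = 1.1677; S(2,+2) = 1.5494
  k=3: S(3,-3) = 0.3767; S(3,-2) = 0.4998; S(3,-1) = 0.6632; S(3,+0) = 0.8800; S(3,+1) = 1.1677; S(3,+2) = 1.5494; S(3,+3) = 2.0559
Terminal payoffs V(N, j) = max(K - S_T, 0):
  V(3,-3) = 0.453321; V(3,-2) = 0.330186; V(3,-1) = 0.166798; V(3,+0) = 0.000000; V(3,+1) = 0.000000; V(3,+2) = 0.000000; V(3,+3) = 0.000000
Backward induction: V(k, j) = exp(-r*dt) * [p_u * V(k+1, j+1) + p_m * V(k+1, j) + p_d * V(k+1, j-1)]
  V(2,-2) = exp(-r*dt) * [p_u*0.166798 + p_m*0.330186 + p_d*0.453321] = 0.323167
  V(2,-1) = exp(-r*dt) * [p_u*0.000000 + p_m*0.166798 + p_d*0.330186] = 0.167620
  V(2,+0) = exp(-r*dt) * [p_u*0.000000 + p_m*0.000000 + p_d*0.166798] = 0.028978
  V(2,+1) = exp(-r*dt) * [p_u*0.000000 + p_m*0.000000 + p_d*0.000000] = 0.000000
  V(2,+2) = exp(-r*dt) * [p_u*0.000000 + p_m*0.000000 + p_d*0.000000] = 0.000000
  V(1,-1) = exp(-r*dt) * [p_u*0.028978 + p_m*0.167620 + p_d*0.323167] = 0.171487
  V(1,+0) = exp(-r*dt) * [p_u*0.000000 + p_m*0.028978 + p_d*0.167620] = 0.048275
  V(1,+1) = exp(-r*dt) * [p_u*0.000000 + p_m*0.000000 + p_d*0.028978] = 0.005034
  V(0,+0) = exp(-r*dt) * [p_u*0.005034 + p_m*0.048275 + p_d*0.171487] = 0.062492


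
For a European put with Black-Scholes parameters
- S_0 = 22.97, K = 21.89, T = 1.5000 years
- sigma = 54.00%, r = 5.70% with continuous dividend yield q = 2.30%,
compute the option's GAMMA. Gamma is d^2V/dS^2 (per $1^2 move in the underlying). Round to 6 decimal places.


d1 = 0.4806127270; d2 = -0.1807495035
phi(d1) = 0.3554279119; exp(-qT) = 0.9660883397; exp(-rT) = 0.9180531431
Gamma = exp(-qT) * phi(d1) / (S * sigma * sqrt(T)) = 0.9660883397 * 0.3554279119 / (22.9700 * 0.5400 * 1.2247448714) = 0.022603

Answer: Gamma = 0.022603


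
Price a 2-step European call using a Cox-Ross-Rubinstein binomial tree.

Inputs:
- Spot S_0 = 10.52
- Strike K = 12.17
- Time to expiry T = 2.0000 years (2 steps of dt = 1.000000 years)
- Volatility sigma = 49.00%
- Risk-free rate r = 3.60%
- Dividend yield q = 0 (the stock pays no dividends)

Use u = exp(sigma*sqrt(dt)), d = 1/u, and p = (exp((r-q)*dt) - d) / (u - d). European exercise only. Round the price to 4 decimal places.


dt = T/N = 1.000000
u = exp(sigma*sqrt(dt)) = 1.632316; d = 1/u = 0.612626
p = (exp((r-q)*dt) - d) / (u - d) = 0.415842
Discount per step: exp(-r*dt) = 0.964640
Stock lattice S(k, i) with i counting down-moves:
  k=0: S(0,0) = 10.5200
  k=1: S(1,0) = 17.1720; S(1,1) = 6.4448
  k=2: S(2,0) = 28.0301; S(2,1) = 10.5200; S(2,2) = 3.9483
Terminal payoffs V(N, i) = max(S_T - K, 0):
  V(2,0) = 15.860080; V(2,1) = 0.000000; V(2,2) = 0.000000
Backward induction: V(k, i) = exp(-r*dt) * [p * V(k+1, i) + (1-p) * V(k+1, i+1)].
  V(1,0) = exp(-r*dt) * [p*15.860080 + (1-p)*0.000000] = 6.362074
  V(1,1) = exp(-r*dt) * [p*0.000000 + (1-p)*0.000000] = 0.000000
  V(0,0) = exp(-r*dt) * [p*6.362074 + (1-p)*0.000000] = 2.552067

Answer: Price = V(0,0) = 2.5521


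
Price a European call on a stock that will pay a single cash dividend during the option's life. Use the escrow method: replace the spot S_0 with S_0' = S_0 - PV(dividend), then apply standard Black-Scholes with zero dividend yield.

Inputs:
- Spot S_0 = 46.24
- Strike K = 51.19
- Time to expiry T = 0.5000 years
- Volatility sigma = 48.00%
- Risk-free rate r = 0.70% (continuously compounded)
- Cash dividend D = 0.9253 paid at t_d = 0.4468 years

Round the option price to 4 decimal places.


PV(D) = D * exp(-r * t_d) = 0.9253 * 0.99687729 = 0.92241055
S_0' = S_0 - PV(D) = 46.2400 - 0.92241055 = 45.31758945
d1 = (ln(S_0'/K) + (r + sigma^2/2)*T) / (sigma*sqrt(T)) = -0.17898333
d2 = d1 - sigma*sqrt(T) = -0.51839458
exp(-rT) = 0.99650612
N(d1) = 0.42897540; N(d2) = 0.30209150
C = S_0' * N(d1) - K * exp(-rT) * N(d2) = 45.31758945 * 0.42897540 - 51.1900 * 0.99650612 * 0.30209150 = 4.0301

Answer: Price = 4.0301


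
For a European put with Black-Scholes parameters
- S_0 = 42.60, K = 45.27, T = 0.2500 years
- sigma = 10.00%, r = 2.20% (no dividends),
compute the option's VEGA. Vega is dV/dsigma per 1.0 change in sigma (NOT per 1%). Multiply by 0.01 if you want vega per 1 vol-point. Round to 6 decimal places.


d1 = -1.0808061635; d2 = -1.1308061635
phi(d1) = 0.2224596561; exp(-qT) = 1.0000000000; exp(-rT) = 0.9945150973
Vega = S * exp(-qT) * phi(d1) * sqrt(T) = 42.6000 * 1.0000000000 * 0.2224596561 * 0.5000000000 = 4.738391

Answer: Vega = 4.738391


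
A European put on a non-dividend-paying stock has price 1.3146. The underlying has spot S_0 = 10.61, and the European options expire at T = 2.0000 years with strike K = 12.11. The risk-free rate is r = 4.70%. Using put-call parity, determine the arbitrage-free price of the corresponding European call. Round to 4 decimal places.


Put-call parity: C - P = S_0 * exp(-qT) - K * exp(-rT).
S_0 * exp(-qT) = 10.6100 * 1.00000000 = 10.61000000
K * exp(-rT) = 12.1100 * 0.91028276 = 11.02352425
C = P + S*exp(-qT) - K*exp(-rT)
C = 1.3146 + 10.61000000 - 11.02352425 = 0.9011

Answer: Call price = 0.9011
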